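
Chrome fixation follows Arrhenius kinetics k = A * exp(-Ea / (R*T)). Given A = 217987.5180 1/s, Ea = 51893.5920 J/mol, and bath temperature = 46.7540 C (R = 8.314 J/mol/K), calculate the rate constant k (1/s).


T_K = T_C + 273.15 = 46.7540 + 273.15 = 319.9040 K
exponent = -Ea / (R * T_K) = -51893.5920 / (8.314 * 319.9040) = -19.5112
k = A * exp(exponent) = 217987.5180 * exp(-19.5112) = 7.3253e-04 1/s


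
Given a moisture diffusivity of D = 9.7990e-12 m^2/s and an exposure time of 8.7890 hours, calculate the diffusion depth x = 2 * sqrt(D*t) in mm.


t = 8.7890 hr * 3600 = 31640.4000 s
D * t = 9.7990e-12 * 31640.4000 = 3.1004e-07
x = 2 * sqrt(D*t) = 2 * sqrt(3.1004e-07) = 0.00111363 m = 1.1136 mm


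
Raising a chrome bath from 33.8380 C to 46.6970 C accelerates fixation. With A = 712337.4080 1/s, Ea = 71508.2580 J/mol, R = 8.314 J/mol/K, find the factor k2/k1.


T1 = 33.8380 + 273.15 = 306.9880 K; T2 = 46.6970 + 273.15 = 319.8470 K
k1 = A * exp(-Ea/(R*T1)) = 712337.4080 * exp(-71508.2580/(8.314*306.9880)) = 4.8414e-07 1/s
k2 = A * exp(-Ea/(R*T2)) = 712337.4080 * exp(-71508.2580/(8.314*319.8470)) = 1.4933e-06 1/s
k2/k1 = 1.4933e-06 / 4.8414e-07 = 3.0845


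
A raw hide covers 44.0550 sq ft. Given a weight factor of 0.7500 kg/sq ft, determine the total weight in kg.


Formula: Weight = area * weight_per_sqft
Substituting: Weight = 44.0550 * 0.7500
Result: 33.0412 kg


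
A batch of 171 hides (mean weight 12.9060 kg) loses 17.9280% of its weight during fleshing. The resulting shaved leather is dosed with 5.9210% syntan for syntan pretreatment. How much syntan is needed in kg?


Total_raw = N * avg_wt = 171 * 12.9060 = 2206.9260 kg
Substrate = Total_raw * (1 - loss/100) = 2206.9260 * (1 - 17.9280/100) = 1811.2683 kg
Syntan = Substrate * pct / 100 = 1811.2683 * 5.9210 / 100 = 107.2452 kg


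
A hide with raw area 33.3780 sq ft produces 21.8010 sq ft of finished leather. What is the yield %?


Formula: Yield = finished / raw * 100
Substituting: Yield = 21.8010 / 33.3780 * 100
Result: 65.3155 %


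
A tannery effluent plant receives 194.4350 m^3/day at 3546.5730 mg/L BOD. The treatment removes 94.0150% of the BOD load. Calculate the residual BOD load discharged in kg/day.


Load_in = volume * conc / 1000 = 194.4350 * 3546.5730 / 1000 = 689.5779 kg/day
Removed = Load_in * eff / 100 = 689.5779 * 94.0150 / 100 = 648.3067 kg/day
Load_out = Load_in - Removed = 689.5779 - 648.3067 = 41.2712 kg/day


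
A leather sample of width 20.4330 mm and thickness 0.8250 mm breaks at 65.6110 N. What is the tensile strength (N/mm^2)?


Formula: TS = force / (width * thickness)
Substituting: TS = 65.6110 / (20.4330 * 0.8250)
Result: 3.8922 N/mm^2


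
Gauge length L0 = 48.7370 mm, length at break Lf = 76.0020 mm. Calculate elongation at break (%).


Formula: Elongation = (Lf - L0) / L0 * 100
Substituting: Elongation = (76.0020 - 48.7370) / 48.7370 * 100
Result: 55.9431 %


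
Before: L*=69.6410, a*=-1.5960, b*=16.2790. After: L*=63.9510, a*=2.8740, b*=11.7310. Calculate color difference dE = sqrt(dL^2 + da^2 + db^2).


dL = -5.6900, da = 4.4700, db = -4.5480
dE = sqrt((-5.6900)^2 + 4.4700^2 + (-4.5480)^2) = 8.5464


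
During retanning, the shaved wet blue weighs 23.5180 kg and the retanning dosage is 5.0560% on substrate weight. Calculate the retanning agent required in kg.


Formula: Retan = substrate * pct / 100
Substituting: Retan = 23.5180 * 5.0560 / 100
Result: 1.1891 kg


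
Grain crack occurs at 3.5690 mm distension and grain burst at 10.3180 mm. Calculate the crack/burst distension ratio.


Formula: Ratio = crack / burst
Substituting: Ratio = 3.5690 / 10.3180
Result: 0.3459


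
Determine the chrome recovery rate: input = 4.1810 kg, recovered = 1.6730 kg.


Formula: Recovery = recovered / input * 100
Substituting: Recovery = 1.6730 / 4.1810 * 100
Result: 40.0144 %


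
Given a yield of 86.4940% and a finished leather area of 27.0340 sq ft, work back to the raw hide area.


Formula: raw = finished * 100 / yield
Substituting: raw = 27.0340 * 100 / 86.4940
Result: 31.2553 sq ft


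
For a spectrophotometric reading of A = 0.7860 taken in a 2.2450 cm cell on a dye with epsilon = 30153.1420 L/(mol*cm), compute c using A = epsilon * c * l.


Formula: c = A / (epsilon * l)
Substituting: c = 0.7860 / (30153.1420 * 2.2450)
Result: 1.1611e-05 mol/L


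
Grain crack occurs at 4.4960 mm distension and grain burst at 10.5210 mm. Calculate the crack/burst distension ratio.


Formula: Ratio = crack / burst
Substituting: Ratio = 4.4960 / 10.5210
Result: 0.4273


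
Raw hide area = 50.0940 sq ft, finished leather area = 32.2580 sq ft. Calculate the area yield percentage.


Formula: Yield = finished / raw * 100
Substituting: Yield = 32.2580 / 50.0940 * 100
Result: 64.3949 %


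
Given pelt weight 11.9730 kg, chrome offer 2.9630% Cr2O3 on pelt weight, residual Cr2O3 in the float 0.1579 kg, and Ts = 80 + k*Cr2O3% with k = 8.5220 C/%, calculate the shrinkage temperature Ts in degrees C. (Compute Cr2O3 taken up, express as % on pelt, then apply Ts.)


Offered = pelt * offer_pct / 100 = 11.9730 * 2.9630 / 100 = 0.3548 kg
Uptake = offered - residual = 0.3548 - 0.1579 = 0.1969 kg
Cr2O3% on pelt = uptake / pelt * 100 = 0.1969 / 11.9730 * 100 = 1.6442 %
Ts = 80 + k * Cr2O3% = 80 + 8.5220 * 1.6442 = 94.0119 C


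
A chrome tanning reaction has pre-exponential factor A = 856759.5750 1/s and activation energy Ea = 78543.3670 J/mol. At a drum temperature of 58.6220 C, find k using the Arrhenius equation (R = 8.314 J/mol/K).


T_K = T_C + 273.15 = 58.6220 + 273.15 = 331.7720 K
exponent = -Ea / (R * T_K) = -78543.3670 / (8.314 * 331.7720) = -28.4747
k = A * exp(exponent) = 856759.5750 * exp(-28.4747) = 3.6850e-07 1/s


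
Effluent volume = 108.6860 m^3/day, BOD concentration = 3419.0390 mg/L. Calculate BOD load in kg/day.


Formula: BOD_load = volume * conc / 1000
Substituting: BOD_load = 108.6860 * 3419.0390 / 1000
Result: 371.6017 kg/day


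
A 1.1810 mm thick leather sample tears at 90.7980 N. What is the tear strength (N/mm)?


Formula: Tear strength = force / thickness
Substituting: Tear strength = 90.7980 / 1.1810
Result: 76.8823 N/mm


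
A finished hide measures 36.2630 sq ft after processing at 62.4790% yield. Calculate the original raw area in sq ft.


Formula: raw = finished * 100 / yield
Substituting: raw = 36.2630 * 100 / 62.4790
Result: 58.0403 sq ft


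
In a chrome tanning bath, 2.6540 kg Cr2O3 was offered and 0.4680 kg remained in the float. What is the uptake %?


Formula: Uptake = (offered - residual) / offered * 100
Substituting: Uptake = (2.6540 - 0.4680) / 2.6540 * 100
Result: 82.3662 %


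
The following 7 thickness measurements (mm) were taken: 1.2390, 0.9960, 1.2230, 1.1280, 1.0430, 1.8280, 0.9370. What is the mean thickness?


Formula: Average = sum / n
Substituting: Average = 8.3940 / 7
Result: 1.1991 mm


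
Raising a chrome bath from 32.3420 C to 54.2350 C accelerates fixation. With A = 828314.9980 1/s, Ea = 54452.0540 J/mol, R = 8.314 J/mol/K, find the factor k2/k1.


T1 = 32.3420 + 273.15 = 305.4920 K; T2 = 54.2350 + 273.15 = 327.3850 K
k1 = A * exp(-Ea/(R*T1)) = 828314.9980 * exp(-54452.0540/(8.314*305.4920)) = 4.0491e-04 1/s
k2 = A * exp(-Ea/(R*T2)) = 828314.9980 * exp(-54452.0540/(8.314*327.3850)) = 0.00169823 1/s
k2/k1 = 0.00169823 / 4.0491e-04 = 4.1941


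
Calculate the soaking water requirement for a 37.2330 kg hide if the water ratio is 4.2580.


Formula: Water = hide_weight * ratio
Substituting: Water = 37.2330 * 4.2580
Result: 158.5381 kg


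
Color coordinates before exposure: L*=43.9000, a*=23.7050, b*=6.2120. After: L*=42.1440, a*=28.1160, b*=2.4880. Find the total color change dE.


dL = -1.7560, da = 4.4110, db = -3.7240
dE = sqrt((-1.7560)^2 + 4.4110^2 + (-3.7240)^2) = 6.0340


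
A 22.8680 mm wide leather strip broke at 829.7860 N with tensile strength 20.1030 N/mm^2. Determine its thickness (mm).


Formula: t = F / (TS * w)
Substituting: t = 829.7860 / (20.1030 * 22.8680)
Result: 1.8050 mm


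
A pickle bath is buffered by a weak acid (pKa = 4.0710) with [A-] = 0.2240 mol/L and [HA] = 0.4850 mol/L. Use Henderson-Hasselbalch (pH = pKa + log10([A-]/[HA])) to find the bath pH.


ratio = [A-] / [HA] = 0.2240 / 0.4850 = 0.4619
log10(ratio) = -0.3355
pH = pKa + log10(ratio) = 4.0710 - 0.3355 = 3.7355


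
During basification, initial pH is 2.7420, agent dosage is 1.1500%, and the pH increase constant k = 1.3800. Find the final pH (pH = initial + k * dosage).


Formula: pH_final = pH_initial + k * base_pct
Substituting: pH_final = 2.7420 + 1.3800 * 1.1500
Result: 4.3290


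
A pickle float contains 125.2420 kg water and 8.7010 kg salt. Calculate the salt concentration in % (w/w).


Formula: Conc = salt / (water + salt) * 100
Substituting: Conc = 8.7010 / (125.2420 + 8.7010) * 100
Result: 6.4960 %


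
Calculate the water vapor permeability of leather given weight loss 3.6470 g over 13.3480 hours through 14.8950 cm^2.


Formula: WVP = loss / (area * time)
Substituting: WVP = 3.6470 / (14.8950 * 13.3480)
Result: 0.0183434 g/(cm^2*hr)


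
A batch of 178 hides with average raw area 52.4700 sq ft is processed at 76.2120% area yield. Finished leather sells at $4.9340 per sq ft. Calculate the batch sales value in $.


Raw_total = N * avg_area = 178 * 52.4700 = 9339.6600 sq ft
Finished = Raw_total * yield / 100 = 9339.6600 * 76.2120 / 100 = 7117.9417 sq ft
Value = Finished * price = 7117.9417 * 4.9340 = 35119.9242 $


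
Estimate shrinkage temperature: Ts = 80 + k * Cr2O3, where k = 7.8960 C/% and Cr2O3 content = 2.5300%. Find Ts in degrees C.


Formula: Ts = 80 + k * Cr2O3
Substituting: Ts = 80 + 7.8960 * 2.5300
Result: 99.9769 C


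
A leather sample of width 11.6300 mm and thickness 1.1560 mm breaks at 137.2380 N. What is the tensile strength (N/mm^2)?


Formula: TS = force / (width * thickness)
Substituting: TS = 137.2380 / (11.6300 * 1.1560)
Result: 10.2079 N/mm^2


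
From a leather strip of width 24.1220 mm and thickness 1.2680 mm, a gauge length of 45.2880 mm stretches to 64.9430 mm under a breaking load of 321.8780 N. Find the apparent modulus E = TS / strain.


TS = F / (w * t) = 321.8780 / (24.1220 * 1.2680) = 10.5235 N/mm^2
strain = (Lf - L0) / L0 = (64.9430 - 45.2880) / 45.2880 = 0.4340
E = TS / strain = 10.5235 / 0.4340 = 24.2476 N/mm^2


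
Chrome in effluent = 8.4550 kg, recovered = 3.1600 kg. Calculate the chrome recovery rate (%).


Formula: Recovery = recovered / input * 100
Substituting: Recovery = 3.1600 / 8.4550 * 100
Result: 37.3743 %


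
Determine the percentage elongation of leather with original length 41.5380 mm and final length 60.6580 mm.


Formula: Elongation = (Lf - L0) / L0 * 100
Substituting: Elongation = (60.6580 - 41.5380) / 41.5380 * 100
Result: 46.0301 %


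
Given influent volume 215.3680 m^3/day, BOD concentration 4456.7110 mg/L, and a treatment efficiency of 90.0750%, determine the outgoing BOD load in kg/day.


Load_in = volume * conc / 1000 = 215.3680 * 4456.7110 / 1000 = 959.8329 kg/day
Removed = Load_in * eff / 100 = 959.8329 * 90.0750 / 100 = 864.5695 kg/day
Load_out = Load_in - Removed = 959.8329 - 864.5695 = 95.2634 kg/day


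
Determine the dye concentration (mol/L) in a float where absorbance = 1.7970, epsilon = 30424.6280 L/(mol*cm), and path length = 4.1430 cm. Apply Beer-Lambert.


Formula: c = A / (epsilon * l)
Substituting: c = 1.7970 / (30424.6280 * 4.1430)
Result: 1.4256e-05 mol/L


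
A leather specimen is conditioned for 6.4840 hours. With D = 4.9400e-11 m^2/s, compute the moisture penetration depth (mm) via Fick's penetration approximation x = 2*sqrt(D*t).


t = 6.4840 hr * 3600 = 23342.4000 s
D * t = 4.9400e-11 * 23342.4000 = 1.1531e-06
x = 2 * sqrt(D*t) = 2 * sqrt(1.1531e-06) = 0.00214766 m = 2.1477 mm


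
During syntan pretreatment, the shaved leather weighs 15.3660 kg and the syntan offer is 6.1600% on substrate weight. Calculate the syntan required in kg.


Formula: Syntan = substrate * pct / 100
Substituting: Syntan = 15.3660 * 6.1600 / 100
Result: 0.9465 kg


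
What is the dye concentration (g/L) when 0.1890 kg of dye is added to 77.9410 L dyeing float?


Formula: Conc = dye_mass(kg) / volume(L) * 1000
Substituting: Conc = 0.1890 / 77.9410 * 1000
Result: 2.4249 g/L


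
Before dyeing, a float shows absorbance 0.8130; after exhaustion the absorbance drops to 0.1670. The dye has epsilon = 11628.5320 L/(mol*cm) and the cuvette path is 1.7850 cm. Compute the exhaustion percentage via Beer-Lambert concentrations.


c_initial = A_i / (epsilon * l) = 0.8130 / (11628.5320 * 1.7850) = 3.9168e-05 mol/L
c_final = A_f / (epsilon * l) = 0.1670 / (11628.5320 * 1.7850) = 8.0455e-06 mol/L
Exhaustion = (c_initial - c_final) / c_initial * 100 = (3.9168e-05 - 8.0455e-06) / 3.9168e-05 * 100 = 79.4588 %


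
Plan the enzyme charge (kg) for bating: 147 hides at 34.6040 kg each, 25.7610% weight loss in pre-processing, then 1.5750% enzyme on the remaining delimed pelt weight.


Total_raw = N * avg_wt = 147 * 34.6040 = 5086.7880 kg
Substrate = Total_raw * (1 - loss/100) = 5086.7880 * (1 - 25.7610/100) = 3776.3805 kg
Enzyme = Substrate * pct / 100 = 3776.3805 * 1.5750 / 100 = 59.4780 kg


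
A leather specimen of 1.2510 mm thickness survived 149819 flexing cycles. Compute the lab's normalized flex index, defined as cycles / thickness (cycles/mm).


Formula: Index = cycles / thickness
Substituting: Index = 149819 / 1.2510
Result: 119759.3925 cycles/mm


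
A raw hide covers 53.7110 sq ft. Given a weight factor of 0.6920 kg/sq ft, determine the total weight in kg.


Formula: Weight = area * weight_per_sqft
Substituting: Weight = 53.7110 * 0.6920
Result: 37.1680 kg


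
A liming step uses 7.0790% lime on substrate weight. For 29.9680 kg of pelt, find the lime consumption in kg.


Formula: Lime = substrate * pct / 100
Substituting: Lime = 29.9680 * 7.0790 / 100
Result: 2.1214 kg


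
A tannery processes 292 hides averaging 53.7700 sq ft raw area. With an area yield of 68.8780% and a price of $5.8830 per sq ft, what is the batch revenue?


Raw_total = N * avg_area = 292 * 53.7700 = 15700.8400 sq ft
Finished = Raw_total * yield / 100 = 15700.8400 * 68.8780 / 100 = 10814.4246 sq ft
Value = Finished * price = 10814.4246 * 5.8830 = 63621.2598 $


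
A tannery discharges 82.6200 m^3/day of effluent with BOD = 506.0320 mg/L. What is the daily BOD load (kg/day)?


Formula: BOD_load = volume * conc / 1000
Substituting: BOD_load = 82.6200 * 506.0320 / 1000
Result: 41.8084 kg/day


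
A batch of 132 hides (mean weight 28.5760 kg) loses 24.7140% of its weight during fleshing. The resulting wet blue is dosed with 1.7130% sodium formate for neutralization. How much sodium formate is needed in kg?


Total_raw = N * avg_wt = 132 * 28.5760 = 3772.0320 kg
Substrate = Total_raw * (1 - loss/100) = 3772.0320 * (1 - 24.7140/100) = 2839.8120 kg
Neutralizer = Substrate * pct / 100 = 2839.8120 * 1.7130 / 100 = 48.6460 kg


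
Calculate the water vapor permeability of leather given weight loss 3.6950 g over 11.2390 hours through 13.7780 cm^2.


Formula: WVP = loss / (area * time)
Substituting: WVP = 3.6950 / (13.7780 * 11.2390)
Result: 0.0238617 g/(cm^2*hr)


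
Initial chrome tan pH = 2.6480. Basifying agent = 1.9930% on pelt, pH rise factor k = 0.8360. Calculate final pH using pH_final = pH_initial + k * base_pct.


Formula: pH_final = pH_initial + k * base_pct
Substituting: pH_final = 2.6480 + 0.8360 * 1.9930
Result: 4.3141


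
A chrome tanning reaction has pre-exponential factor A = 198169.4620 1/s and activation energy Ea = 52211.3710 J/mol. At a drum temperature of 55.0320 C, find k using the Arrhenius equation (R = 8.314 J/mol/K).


T_K = T_C + 273.15 = 55.0320 + 273.15 = 328.1820 K
exponent = -Ea / (R * T_K) = -52211.3710 / (8.314 * 328.1820) = -19.1355
k = A * exp(exponent) = 198169.4620 * exp(-19.1355) = 9.6958e-04 1/s


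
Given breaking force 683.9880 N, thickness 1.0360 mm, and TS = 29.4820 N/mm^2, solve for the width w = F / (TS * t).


Formula: w = F / (TS * t)
Substituting: w = 683.9880 / (29.4820 * 1.0360)
Result: 22.3940 mm


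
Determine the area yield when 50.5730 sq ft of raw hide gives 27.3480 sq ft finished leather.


Formula: Yield = finished / raw * 100
Substituting: Yield = 27.3480 / 50.5730 * 100
Result: 54.0763 %


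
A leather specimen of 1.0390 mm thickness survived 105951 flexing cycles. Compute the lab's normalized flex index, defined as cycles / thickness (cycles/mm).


Formula: Index = cycles / thickness
Substituting: Index = 105951 / 1.0390
Result: 101974.0135 cycles/mm


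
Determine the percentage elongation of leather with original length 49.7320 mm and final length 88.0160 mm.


Formula: Elongation = (Lf - L0) / L0 * 100
Substituting: Elongation = (88.0160 - 49.7320) / 49.7320 * 100
Result: 76.9806 %


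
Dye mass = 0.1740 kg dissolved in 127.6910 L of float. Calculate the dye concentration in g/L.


Formula: Conc = dye_mass(kg) / volume(L) * 1000
Substituting: Conc = 0.1740 / 127.6910 * 1000
Result: 1.3627 g/L


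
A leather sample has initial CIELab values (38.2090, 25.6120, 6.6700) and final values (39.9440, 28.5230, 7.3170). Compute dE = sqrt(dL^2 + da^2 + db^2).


dL = 1.7350, da = 2.9110, db = 0.6470
dE = sqrt(1.7350^2 + 2.9110^2 + 0.6470^2) = 3.4500


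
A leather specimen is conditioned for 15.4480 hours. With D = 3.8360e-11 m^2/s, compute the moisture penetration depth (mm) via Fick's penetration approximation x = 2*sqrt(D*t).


t = 15.4480 hr * 3600 = 55612.8000 s
D * t = 3.8360e-11 * 55612.8000 = 2.1333e-06
x = 2 * sqrt(D*t) = 2 * sqrt(2.1333e-06) = 0.00292117 m = 2.9212 mm


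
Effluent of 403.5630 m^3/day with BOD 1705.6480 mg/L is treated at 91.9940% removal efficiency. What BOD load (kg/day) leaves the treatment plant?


Load_in = volume * conc / 1000 = 403.5630 * 1705.6480 / 1000 = 688.3364 kg/day
Removed = Load_in * eff / 100 = 688.3364 * 91.9940 / 100 = 633.2282 kg/day
Load_out = Load_in - Removed = 688.3364 - 633.2282 = 55.1082 kg/day


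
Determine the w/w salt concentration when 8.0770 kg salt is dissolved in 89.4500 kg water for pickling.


Formula: Conc = salt / (water + salt) * 100
Substituting: Conc = 8.0770 / (89.4500 + 8.0770) * 100
Result: 8.2818 %


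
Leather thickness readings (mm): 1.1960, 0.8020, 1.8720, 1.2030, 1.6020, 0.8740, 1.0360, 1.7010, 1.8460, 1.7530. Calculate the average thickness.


Formula: Average = sum / n
Substituting: Average = 13.8850 / 10
Result: 1.3885 mm


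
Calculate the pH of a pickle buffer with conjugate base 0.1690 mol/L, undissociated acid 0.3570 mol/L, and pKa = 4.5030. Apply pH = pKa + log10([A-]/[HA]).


ratio = [A-] / [HA] = 0.1690 / 0.3570 = 0.4734
log10(ratio) = -0.3248
pH = pKa + log10(ratio) = 4.5030 - 0.3248 = 4.1782


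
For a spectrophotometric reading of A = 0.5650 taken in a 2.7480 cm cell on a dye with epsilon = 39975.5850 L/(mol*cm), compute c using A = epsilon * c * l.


Formula: c = A / (epsilon * l)
Substituting: c = 0.5650 / (39975.5850 * 2.7480)
Result: 5.1432e-06 mol/L


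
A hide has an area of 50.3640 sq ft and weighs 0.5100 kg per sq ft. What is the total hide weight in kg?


Formula: Weight = area * weight_per_sqft
Substituting: Weight = 50.3640 * 0.5100
Result: 25.6856 kg


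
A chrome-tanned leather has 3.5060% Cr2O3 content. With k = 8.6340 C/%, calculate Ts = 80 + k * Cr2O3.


Formula: Ts = 80 + k * Cr2O3
Substituting: Ts = 80 + 8.6340 * 3.5060
Result: 110.2708 C


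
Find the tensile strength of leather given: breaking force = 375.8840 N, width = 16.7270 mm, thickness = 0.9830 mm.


Formula: TS = force / (width * thickness)
Substituting: TS = 375.8840 / (16.7270 * 0.9830)
Result: 22.8603 N/mm^2


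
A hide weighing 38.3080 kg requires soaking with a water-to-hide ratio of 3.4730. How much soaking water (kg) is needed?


Formula: Water = hide_weight * ratio
Substituting: Water = 38.3080 * 3.4730
Result: 133.0437 kg


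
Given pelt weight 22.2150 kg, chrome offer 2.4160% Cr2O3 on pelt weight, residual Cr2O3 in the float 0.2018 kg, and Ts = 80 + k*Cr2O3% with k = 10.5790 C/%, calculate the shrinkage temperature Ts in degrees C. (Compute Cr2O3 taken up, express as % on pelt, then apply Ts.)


Offered = pelt * offer_pct / 100 = 22.2150 * 2.4160 / 100 = 0.5367 kg
Uptake = offered - residual = 0.5367 - 0.2018 = 0.3349 kg
Cr2O3% on pelt = uptake / pelt * 100 = 0.3349 / 22.2150 * 100 = 1.5076 %
Ts = 80 + k * Cr2O3% = 80 + 10.5790 * 1.5076 = 95.9490 C


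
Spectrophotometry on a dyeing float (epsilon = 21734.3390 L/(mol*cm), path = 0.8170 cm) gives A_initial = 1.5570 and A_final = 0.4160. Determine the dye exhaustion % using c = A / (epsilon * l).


c_initial = A_i / (epsilon * l) = 1.5570 / (21734.3390 * 0.8170) = 8.7684e-05 mol/L
c_final = A_f / (epsilon * l) = 0.4160 / (21734.3390 * 0.8170) = 2.3427e-05 mol/L
Exhaustion = (c_initial - c_final) / c_initial * 100 = (8.7684e-05 - 2.3427e-05) / 8.7684e-05 * 100 = 73.2820 %


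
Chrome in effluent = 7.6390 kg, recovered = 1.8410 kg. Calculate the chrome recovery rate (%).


Formula: Recovery = recovered / input * 100
Substituting: Recovery = 1.8410 / 7.6390 * 100
Result: 24.1000 %


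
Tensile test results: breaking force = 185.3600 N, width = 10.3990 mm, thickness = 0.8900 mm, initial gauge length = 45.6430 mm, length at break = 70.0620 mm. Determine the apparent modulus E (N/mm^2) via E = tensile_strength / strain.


TS = F / (w * t) = 185.3600 / (10.3990 * 0.8900) = 20.0279 N/mm^2
strain = (Lf - L0) / L0 = (70.0620 - 45.6430) / 45.6430 = 0.5350
E = TS / strain = 20.0279 / 0.5350 = 37.4353 N/mm^2


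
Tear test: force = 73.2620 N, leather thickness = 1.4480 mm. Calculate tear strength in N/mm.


Formula: Tear strength = force / thickness
Substituting: Tear strength = 73.2620 / 1.4480
Result: 50.5953 N/mm


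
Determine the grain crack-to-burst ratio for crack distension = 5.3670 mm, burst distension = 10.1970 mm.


Formula: Ratio = crack / burst
Substituting: Ratio = 5.3670 / 10.1970
Result: 0.5263


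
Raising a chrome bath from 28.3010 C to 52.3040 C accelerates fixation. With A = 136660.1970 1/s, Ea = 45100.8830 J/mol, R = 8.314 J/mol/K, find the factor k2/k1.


T1 = 28.3010 + 273.15 = 301.4510 K; T2 = 52.3040 + 273.15 = 325.4540 K
k1 = A * exp(-Ea/(R*T1)) = 136660.1970 * exp(-45100.8830/(8.314*301.4510)) = 0.00209121 1/s
k2 = A * exp(-Ea/(R*T2)) = 136660.1970 * exp(-45100.8830/(8.314*325.4540)) = 0.00788478 1/s
k2/k1 = 0.00788478 / 0.00209121 = 3.7704


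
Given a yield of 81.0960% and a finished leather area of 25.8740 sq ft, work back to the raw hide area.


Formula: raw = finished * 100 / yield
Substituting: raw = 25.8740 * 100 / 81.0960
Result: 31.9054 sq ft


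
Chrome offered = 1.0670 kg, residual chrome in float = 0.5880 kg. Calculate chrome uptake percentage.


Formula: Uptake = (offered - residual) / offered * 100
Substituting: Uptake = (1.0670 - 0.5880) / 1.0670 * 100
Result: 44.8922 %


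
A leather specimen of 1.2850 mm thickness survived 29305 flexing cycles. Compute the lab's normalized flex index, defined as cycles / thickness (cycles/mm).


Formula: Index = cycles / thickness
Substituting: Index = 29305 / 1.2850
Result: 22805.4475 cycles/mm


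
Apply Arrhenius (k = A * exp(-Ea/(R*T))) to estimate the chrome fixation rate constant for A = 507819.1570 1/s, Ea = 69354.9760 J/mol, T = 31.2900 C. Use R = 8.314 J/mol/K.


T_K = T_C + 273.15 = 31.2900 + 273.15 = 304.4400 K
exponent = -Ea / (R * T_K) = -69354.9760 / (8.314 * 304.4400) = -27.4010
k = A * exp(exponent) = 507819.1570 * exp(-27.4010) = 6.3918e-07 1/s


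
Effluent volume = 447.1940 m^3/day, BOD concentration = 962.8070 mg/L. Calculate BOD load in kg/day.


Formula: BOD_load = volume * conc / 1000
Substituting: BOD_load = 447.1940 * 962.8070 / 1000
Result: 430.5615 kg/day


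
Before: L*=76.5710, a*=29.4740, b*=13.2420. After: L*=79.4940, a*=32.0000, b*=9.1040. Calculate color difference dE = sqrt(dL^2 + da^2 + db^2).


dL = 2.9230, da = 2.5260, db = -4.1380
dE = sqrt(2.9230^2 + 2.5260^2 + (-4.1380)^2) = 5.6611


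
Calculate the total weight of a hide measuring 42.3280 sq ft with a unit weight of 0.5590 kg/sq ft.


Formula: Weight = area * weight_per_sqft
Substituting: Weight = 42.3280 * 0.5590
Result: 23.6614 kg


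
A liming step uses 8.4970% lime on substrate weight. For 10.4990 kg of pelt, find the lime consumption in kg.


Formula: Lime = substrate * pct / 100
Substituting: Lime = 10.4990 * 8.4970 / 100
Result: 0.8921 kg


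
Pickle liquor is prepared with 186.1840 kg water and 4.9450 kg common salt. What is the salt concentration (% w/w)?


Formula: Conc = salt / (water + salt) * 100
Substituting: Conc = 4.9450 / (186.1840 + 4.9450) * 100
Result: 2.5873 %


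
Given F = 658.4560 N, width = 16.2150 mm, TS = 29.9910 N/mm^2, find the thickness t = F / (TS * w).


Formula: t = F / (TS * w)
Substituting: t = 658.4560 / (29.9910 * 16.2150)
Result: 1.3540 mm


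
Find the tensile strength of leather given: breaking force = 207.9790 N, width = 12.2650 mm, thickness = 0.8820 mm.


Formula: TS = force / (width * thickness)
Substituting: TS = 207.9790 / (12.2650 * 0.8820)
Result: 19.2258 N/mm^2


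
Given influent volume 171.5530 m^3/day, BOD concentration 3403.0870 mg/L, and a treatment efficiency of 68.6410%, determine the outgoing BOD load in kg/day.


Load_in = volume * conc / 1000 = 171.5530 * 3403.0870 / 1000 = 583.8098 kg/day
Removed = Load_in * eff / 100 = 583.8098 * 68.6410 / 100 = 400.7329 kg/day
Load_out = Load_in - Removed = 583.8098 - 400.7329 = 183.0769 kg/day


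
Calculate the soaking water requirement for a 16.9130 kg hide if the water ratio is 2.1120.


Formula: Water = hide_weight * ratio
Substituting: Water = 16.9130 * 2.1120
Result: 35.7203 kg


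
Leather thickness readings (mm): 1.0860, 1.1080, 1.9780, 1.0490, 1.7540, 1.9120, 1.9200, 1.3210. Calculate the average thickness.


Formula: Average = sum / n
Substituting: Average = 12.1280 / 8
Result: 1.5160 mm


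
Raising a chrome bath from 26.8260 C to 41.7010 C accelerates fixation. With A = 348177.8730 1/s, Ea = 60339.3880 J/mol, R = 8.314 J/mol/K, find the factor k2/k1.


T1 = 26.8260 + 273.15 = 299.9760 K; T2 = 41.7010 + 273.15 = 314.8510 K
k1 = A * exp(-Ea/(R*T1)) = 348177.8730 * exp(-60339.3880/(8.314*299.9760)) = 1.0828e-05 1/s
k2 = A * exp(-Ea/(R*T2)) = 348177.8730 * exp(-60339.3880/(8.314*314.8510)) = 3.3960e-05 1/s
k2/k1 = 3.3960e-05 / 1.0828e-05 = 3.1362


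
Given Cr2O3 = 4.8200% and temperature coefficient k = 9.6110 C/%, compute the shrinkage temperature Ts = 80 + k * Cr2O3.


Formula: Ts = 80 + k * Cr2O3
Substituting: Ts = 80 + 9.6110 * 4.8200
Result: 126.3250 C


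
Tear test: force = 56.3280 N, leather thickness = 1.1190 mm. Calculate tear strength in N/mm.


Formula: Tear strength = force / thickness
Substituting: Tear strength = 56.3280 / 1.1190
Result: 50.3378 N/mm


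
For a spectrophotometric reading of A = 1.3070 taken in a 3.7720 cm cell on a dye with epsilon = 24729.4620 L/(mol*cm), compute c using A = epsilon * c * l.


Formula: c = A / (epsilon * l)
Substituting: c = 1.3070 / (24729.4620 * 3.7720)
Result: 1.4012e-05 mol/L


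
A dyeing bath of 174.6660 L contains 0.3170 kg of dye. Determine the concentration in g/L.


Formula: Conc = dye_mass(kg) / volume(L) * 1000
Substituting: Conc = 0.3170 / 174.6660 * 1000
Result: 1.8149 g/L


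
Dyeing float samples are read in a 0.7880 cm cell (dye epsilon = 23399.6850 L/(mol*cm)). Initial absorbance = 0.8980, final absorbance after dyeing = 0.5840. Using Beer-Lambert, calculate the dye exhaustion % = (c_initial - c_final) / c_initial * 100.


c_initial = A_i / (epsilon * l) = 0.8980 / (23399.6850 * 0.7880) = 4.8701e-05 mol/L
c_final = A_f / (epsilon * l) = 0.5840 / (23399.6850 * 0.7880) = 3.1672e-05 mol/L
Exhaustion = (c_initial - c_final) / c_initial * 100 = (4.8701e-05 - 3.1672e-05) / 4.8701e-05 * 100 = 34.9666 %


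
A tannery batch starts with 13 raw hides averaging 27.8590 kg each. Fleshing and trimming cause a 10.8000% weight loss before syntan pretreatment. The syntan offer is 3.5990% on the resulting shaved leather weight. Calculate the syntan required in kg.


Total_raw = N * avg_wt = 13 * 27.8590 = 362.1670 kg
Substrate = Total_raw * (1 - loss/100) = 362.1670 * (1 - 10.8000/100) = 323.0530 kg
Syntan = Substrate * pct / 100 = 323.0530 * 3.5990 / 100 = 11.6267 kg


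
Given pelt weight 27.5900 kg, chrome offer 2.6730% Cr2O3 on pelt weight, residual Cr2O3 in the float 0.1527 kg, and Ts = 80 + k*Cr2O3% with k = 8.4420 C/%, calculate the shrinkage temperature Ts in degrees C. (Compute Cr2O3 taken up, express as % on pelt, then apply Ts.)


Offered = pelt * offer_pct / 100 = 27.5900 * 2.6730 / 100 = 0.7375 kg
Uptake = offered - residual = 0.7375 - 0.1527 = 0.5848 kg
Cr2O3% on pelt = uptake / pelt * 100 = 0.5848 / 27.5900 * 100 = 2.1195 %
Ts = 80 + k * Cr2O3% = 80 + 8.4420 * 2.1195 = 97.8931 C


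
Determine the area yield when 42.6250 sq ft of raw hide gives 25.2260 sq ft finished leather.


Formula: Yield = finished / raw * 100
Substituting: Yield = 25.2260 / 42.6250 * 100
Result: 59.1812 %


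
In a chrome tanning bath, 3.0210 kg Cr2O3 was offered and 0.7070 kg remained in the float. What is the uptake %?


Formula: Uptake = (offered - residual) / offered * 100
Substituting: Uptake = (3.0210 - 0.7070) / 3.0210 * 100
Result: 76.5972 %


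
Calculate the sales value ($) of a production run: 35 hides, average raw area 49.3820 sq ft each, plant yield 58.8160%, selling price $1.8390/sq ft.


Raw_total = N * avg_area = 35 * 49.3820 = 1728.3700 sq ft
Finished = Raw_total * yield / 100 = 1728.3700 * 58.8160 / 100 = 1016.5581 sq ft
Value = Finished * price = 1016.5581 * 1.8390 = 1869.4503 $


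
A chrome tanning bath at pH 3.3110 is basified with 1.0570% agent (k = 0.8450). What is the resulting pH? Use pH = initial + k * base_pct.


Formula: pH_final = pH_initial + k * base_pct
Substituting: pH_final = 3.3110 + 0.8450 * 1.0570
Result: 4.2042


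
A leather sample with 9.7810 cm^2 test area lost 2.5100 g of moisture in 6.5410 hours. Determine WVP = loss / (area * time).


Formula: WVP = loss / (area * time)
Substituting: WVP = 2.5100 / (9.7810 * 6.5410)
Result: 0.0392325 g/(cm^2*hr)


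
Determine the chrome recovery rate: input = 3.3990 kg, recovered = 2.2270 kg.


Formula: Recovery = recovered / input * 100
Substituting: Recovery = 2.2270 / 3.3990 * 100
Result: 65.5193 %


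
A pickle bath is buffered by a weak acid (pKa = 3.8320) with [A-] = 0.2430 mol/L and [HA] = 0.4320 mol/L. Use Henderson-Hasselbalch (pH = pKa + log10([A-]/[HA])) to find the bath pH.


ratio = [A-] / [HA] = 0.2430 / 0.4320 = 0.5625
log10(ratio) = -0.2499
pH = pKa + log10(ratio) = 3.8320 - 0.2499 = 3.5821


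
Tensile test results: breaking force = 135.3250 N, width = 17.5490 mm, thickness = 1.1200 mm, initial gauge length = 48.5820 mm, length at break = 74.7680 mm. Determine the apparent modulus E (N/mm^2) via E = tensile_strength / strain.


TS = F / (w * t) = 135.3250 / (17.5490 * 1.1200) = 6.8851 N/mm^2
strain = (Lf - L0) / L0 = (74.7680 - 48.5820) / 48.5820 = 0.5390
E = TS / strain = 6.8851 / 0.5390 = 12.7736 N/mm^2


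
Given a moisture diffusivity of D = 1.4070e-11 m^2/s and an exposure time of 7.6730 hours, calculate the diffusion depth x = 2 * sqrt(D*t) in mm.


t = 7.6730 hr * 3600 = 27622.8000 s
D * t = 1.4070e-11 * 27622.8000 = 3.8865e-07
x = 2 * sqrt(D*t) = 2 * sqrt(3.8865e-07) = 0.00124684 m = 1.2468 mm


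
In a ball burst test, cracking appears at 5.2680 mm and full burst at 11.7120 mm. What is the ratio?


Formula: Ratio = crack / burst
Substituting: Ratio = 5.2680 / 11.7120
Result: 0.4498


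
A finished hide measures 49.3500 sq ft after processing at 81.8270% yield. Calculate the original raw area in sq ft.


Formula: raw = finished * 100 / yield
Substituting: raw = 49.3500 * 100 / 81.8270
Result: 60.3102 sq ft


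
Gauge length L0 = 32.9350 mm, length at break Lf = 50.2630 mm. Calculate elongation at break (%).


Formula: Elongation = (Lf - L0) / L0 * 100
Substituting: Elongation = (50.2630 - 32.9350) / 32.9350 * 100
Result: 52.6127 %


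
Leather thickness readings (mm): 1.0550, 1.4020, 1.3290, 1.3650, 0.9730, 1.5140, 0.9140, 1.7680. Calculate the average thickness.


Formula: Average = sum / n
Substituting: Average = 10.3200 / 8
Result: 1.2900 mm


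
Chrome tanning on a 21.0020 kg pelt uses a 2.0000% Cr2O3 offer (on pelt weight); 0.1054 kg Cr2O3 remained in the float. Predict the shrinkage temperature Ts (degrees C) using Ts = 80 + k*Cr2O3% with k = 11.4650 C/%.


Offered = pelt * offer_pct / 100 = 21.0020 * 2.0000 / 100 = 0.4200 kg
Uptake = offered - residual = 0.4200 - 0.1054 = 0.3146 kg
Cr2O3% on pelt = uptake / pelt * 100 = 0.3146 / 21.0020 * 100 = 1.4981 %
Ts = 80 + k * Cr2O3% = 80 + 11.4650 * 1.4981 = 97.1762 C


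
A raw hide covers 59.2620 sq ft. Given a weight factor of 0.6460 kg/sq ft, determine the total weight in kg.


Formula: Weight = area * weight_per_sqft
Substituting: Weight = 59.2620 * 0.6460
Result: 38.2833 kg


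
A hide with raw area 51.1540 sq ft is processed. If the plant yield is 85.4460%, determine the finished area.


Formula: finished = raw * yield / 100
Substituting: finished = 51.1540 * 85.4460 / 100
Result: 43.7090 sq ft


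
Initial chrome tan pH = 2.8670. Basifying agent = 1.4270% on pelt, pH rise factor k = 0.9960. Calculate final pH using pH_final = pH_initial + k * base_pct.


Formula: pH_final = pH_initial + k * base_pct
Substituting: pH_final = 2.8670 + 0.9960 * 1.4270
Result: 4.2883


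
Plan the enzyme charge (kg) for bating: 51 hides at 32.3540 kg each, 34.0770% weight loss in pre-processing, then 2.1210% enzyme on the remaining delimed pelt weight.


Total_raw = N * avg_wt = 51 * 32.3540 = 1650.0540 kg
Substrate = Total_raw * (1 - loss/100) = 1650.0540 * (1 - 34.0770/100) = 1087.7651 kg
Enzyme = Substrate * pct / 100 = 1087.7651 * 2.1210 / 100 = 23.0715 kg


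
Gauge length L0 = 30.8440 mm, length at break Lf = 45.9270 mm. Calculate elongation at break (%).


Formula: Elongation = (Lf - L0) / L0 * 100
Substituting: Elongation = (45.9270 - 30.8440) / 30.8440 * 100
Result: 48.9009 %


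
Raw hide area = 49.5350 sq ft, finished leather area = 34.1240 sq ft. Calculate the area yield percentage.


Formula: Yield = finished / raw * 100
Substituting: Yield = 34.1240 / 49.5350 * 100
Result: 68.8887 %


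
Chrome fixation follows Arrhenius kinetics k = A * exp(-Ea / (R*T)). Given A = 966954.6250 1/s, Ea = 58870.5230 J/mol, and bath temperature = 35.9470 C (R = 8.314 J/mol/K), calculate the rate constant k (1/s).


T_K = T_C + 273.15 = 35.9470 + 273.15 = 309.0970 K
exponent = -Ea / (R * T_K) = -58870.5230 / (8.314 * 309.0970) = -22.9083
k = A * exp(exponent) = 966954.6250 * exp(-22.9083) = 1.0876e-04 1/s


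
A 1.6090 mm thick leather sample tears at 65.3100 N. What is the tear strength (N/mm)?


Formula: Tear strength = force / thickness
Substituting: Tear strength = 65.3100 / 1.6090
Result: 40.5904 N/mm


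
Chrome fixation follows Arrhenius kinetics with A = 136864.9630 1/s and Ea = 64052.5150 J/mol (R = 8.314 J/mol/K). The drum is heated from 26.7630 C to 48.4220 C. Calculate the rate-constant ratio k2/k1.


T1 = 26.7630 + 273.15 = 299.9130 K; T2 = 48.4220 + 273.15 = 321.5720 K
k1 = A * exp(-Ea/(R*T1)) = 136864.9630 * exp(-64052.5150/(8.314*299.9130)) = 9.5526e-07 1/s
k2 = A * exp(-Ea/(R*T2)) = 136864.9630 * exp(-64052.5150/(8.314*321.5720)) = 5.3892e-06 1/s
k2/k1 = 5.3892e-06 / 9.5526e-07 = 5.6417


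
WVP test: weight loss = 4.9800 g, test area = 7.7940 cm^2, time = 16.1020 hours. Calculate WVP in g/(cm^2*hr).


Formula: WVP = loss / (area * time)
Substituting: WVP = 4.9800 / (7.7940 * 16.1020)
Result: 0.0396816 g/(cm^2*hr)


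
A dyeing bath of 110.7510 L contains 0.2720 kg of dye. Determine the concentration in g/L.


Formula: Conc = dye_mass(kg) / volume(L) * 1000
Substituting: Conc = 0.2720 / 110.7510 * 1000
Result: 2.4560 g/L


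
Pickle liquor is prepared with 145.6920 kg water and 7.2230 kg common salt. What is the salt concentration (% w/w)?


Formula: Conc = salt / (water + salt) * 100
Substituting: Conc = 7.2230 / (145.6920 + 7.2230) * 100
Result: 4.7235 %


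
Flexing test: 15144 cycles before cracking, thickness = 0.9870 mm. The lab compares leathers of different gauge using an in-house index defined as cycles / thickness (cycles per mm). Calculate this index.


Formula: Index = cycles / thickness
Substituting: Index = 15144 / 0.9870
Result: 15343.4650 cycles/mm


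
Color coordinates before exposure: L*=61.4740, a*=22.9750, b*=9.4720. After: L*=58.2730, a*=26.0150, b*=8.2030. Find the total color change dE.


dL = -3.2010, da = 3.0400, db = -1.2690
dE = sqrt((-3.2010)^2 + 3.0400^2 + (-1.2690)^2) = 4.5933


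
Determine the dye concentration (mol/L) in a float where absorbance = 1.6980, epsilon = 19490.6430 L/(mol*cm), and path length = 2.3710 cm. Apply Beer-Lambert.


Formula: c = A / (epsilon * l)
Substituting: c = 1.6980 / (19490.6430 * 2.3710)
Result: 3.6743e-05 mol/L


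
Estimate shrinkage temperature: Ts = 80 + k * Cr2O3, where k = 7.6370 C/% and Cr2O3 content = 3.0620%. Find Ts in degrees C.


Formula: Ts = 80 + k * Cr2O3
Substituting: Ts = 80 + 7.6370 * 3.0620
Result: 103.3845 C


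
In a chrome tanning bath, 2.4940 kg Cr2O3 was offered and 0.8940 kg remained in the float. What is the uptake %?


Formula: Uptake = (offered - residual) / offered * 100
Substituting: Uptake = (2.4940 - 0.8940) / 2.4940 * 100
Result: 64.1540 %


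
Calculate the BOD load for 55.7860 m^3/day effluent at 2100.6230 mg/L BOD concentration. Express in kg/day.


Formula: BOD_load = volume * conc / 1000
Substituting: BOD_load = 55.7860 * 2100.6230 / 1000
Result: 117.1854 kg/day


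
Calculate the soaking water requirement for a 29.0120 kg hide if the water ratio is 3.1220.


Formula: Water = hide_weight * ratio
Substituting: Water = 29.0120 * 3.1220
Result: 90.5755 kg


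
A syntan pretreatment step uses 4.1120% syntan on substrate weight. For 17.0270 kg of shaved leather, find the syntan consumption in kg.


Formula: Syntan = substrate * pct / 100
Substituting: Syntan = 17.0270 * 4.1120 / 100
Result: 0.7002 kg


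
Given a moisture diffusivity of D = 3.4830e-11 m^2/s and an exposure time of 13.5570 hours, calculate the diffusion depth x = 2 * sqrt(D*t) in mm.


t = 13.5570 hr * 3600 = 48805.2000 s
D * t = 3.4830e-11 * 48805.2000 = 1.6999e-06
x = 2 * sqrt(D*t) = 2 * sqrt(1.6999e-06) = 0.00260759 m = 2.6076 mm


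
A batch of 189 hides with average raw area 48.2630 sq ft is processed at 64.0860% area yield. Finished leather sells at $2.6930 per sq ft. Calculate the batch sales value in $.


Raw_total = N * avg_area = 189 * 48.2630 = 9121.7070 sq ft
Finished = Raw_total * yield / 100 = 9121.7070 * 64.0860 / 100 = 5845.7371 sq ft
Value = Finished * price = 5845.7371 * 2.6930 = 15742.5701 $


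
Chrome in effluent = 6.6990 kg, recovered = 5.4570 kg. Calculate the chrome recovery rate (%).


Formula: Recovery = recovered / input * 100
Substituting: Recovery = 5.4570 / 6.6990 * 100
Result: 81.4599 %


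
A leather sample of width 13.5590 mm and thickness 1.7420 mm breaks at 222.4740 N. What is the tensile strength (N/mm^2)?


Formula: TS = force / (width * thickness)
Substituting: TS = 222.4740 / (13.5590 * 1.7420)
Result: 9.4190 N/mm^2


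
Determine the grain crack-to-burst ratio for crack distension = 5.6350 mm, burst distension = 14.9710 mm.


Formula: Ratio = crack / burst
Substituting: Ratio = 5.6350 / 14.9710
Result: 0.3764
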